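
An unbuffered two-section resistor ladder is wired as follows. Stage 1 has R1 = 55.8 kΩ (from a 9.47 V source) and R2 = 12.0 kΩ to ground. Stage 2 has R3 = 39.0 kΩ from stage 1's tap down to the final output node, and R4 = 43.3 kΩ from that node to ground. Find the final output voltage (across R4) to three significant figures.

V_out ≈ 0.787 V

Stage 2 presents R3+R4 = 82.30 kΩ as a load on stage 1's tap.
Stage 1's lower leg becomes R2‖(R3+R4) = 10.47 kΩ, so V_mid = 9.47 × 10.47/66.27 = 1.497 V.
Stage 2 is itself unloaded: V_out = V_mid × R4/(R3+R4) = 1.497 × 43.3/82.30 = 0.787 V.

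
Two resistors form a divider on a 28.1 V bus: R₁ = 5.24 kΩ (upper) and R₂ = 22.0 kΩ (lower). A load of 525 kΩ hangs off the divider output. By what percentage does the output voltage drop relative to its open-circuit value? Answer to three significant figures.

0.800 %

The divider's output (Thévenin) resistance is R₁‖R₂ = 4.232 kΩ.
Fractional drop under load = R_th/(R_th + R_L) = 4.232 / (4.232 + 525) = 0.007997.
So the output falls by 0.800 %.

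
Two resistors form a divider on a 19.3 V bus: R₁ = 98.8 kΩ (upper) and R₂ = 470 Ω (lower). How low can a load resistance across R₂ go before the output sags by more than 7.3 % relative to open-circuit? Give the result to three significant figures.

R_L(min) ≈ 5.94 kΩ

Output resistance R_th = R₁‖R₂ = (98800 × 470)/99270 = 467.8 Ω.
The fractional drop is R_th/(R_th + R_L); requiring this ≤ 0.0730 gives R_L ≥ R_th(1/0.0730 − 1) = 467.8 × 12.70 = 5.94 kΩ.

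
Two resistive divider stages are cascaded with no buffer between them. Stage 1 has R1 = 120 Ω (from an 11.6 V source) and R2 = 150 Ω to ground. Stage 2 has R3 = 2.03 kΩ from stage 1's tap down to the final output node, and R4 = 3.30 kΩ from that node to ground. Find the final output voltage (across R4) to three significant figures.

Stage 2 presents R3+R4 = 5330 Ω as a load on stage 1's tap.
Stage 1's lower leg becomes R2‖(R3+R4) = 145.9 Ω, so V_mid = 11.6 × 145.9/265.9 = 6.365 V.
Stage 2 is itself unloaded: V_out = V_mid × R4/(R3+R4) = 6.365 × 3300/5330 = 3.94 V.

V_out ≈ 3.94 V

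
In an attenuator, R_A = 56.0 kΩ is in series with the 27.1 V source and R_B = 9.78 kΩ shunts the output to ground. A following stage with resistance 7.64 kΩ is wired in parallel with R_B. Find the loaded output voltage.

V_out ≈ 1.93 V

The load sits in parallel with R_B: R_B‖R_L = (9.78 × 7.64) / (9.78 + 7.64) = 4.289 kΩ.
V_out = 27.1 × 4.289 / (56.0 + 4.289) = 27.1 × 4.289/60.29 = 1.93 V.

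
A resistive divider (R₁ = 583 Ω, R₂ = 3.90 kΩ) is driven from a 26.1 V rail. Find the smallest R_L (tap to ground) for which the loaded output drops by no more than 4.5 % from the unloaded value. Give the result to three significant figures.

Output resistance R_th = R₁‖R₂ = (583 × 3900)/4483 = 507.2 Ω.
The fractional drop is R_th/(R_th + R_L); requiring this ≤ 0.0450 gives R_L ≥ R_th(1/0.0450 − 1) = 507.2 × 21.22 = 10.8 kΩ.

R_L(min) ≈ 10.8 kΩ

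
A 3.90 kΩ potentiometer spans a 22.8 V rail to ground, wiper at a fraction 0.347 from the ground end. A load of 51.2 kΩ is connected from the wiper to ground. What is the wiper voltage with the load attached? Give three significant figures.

V ≈ 7.78 V

The wiper splits the pot into (1−α)R = 2.547 kΩ above and αR = 1.353 kΩ below.
Lower section ‖ load = 1.318 kΩ.
V_wiper = 22.8 × 1.318/(2.547 + 1.318) = 7.78 V.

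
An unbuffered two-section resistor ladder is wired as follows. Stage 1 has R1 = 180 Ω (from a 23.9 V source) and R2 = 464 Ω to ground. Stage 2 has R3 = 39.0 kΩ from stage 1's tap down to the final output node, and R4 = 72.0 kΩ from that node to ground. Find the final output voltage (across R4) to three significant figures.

V_out ≈ 11.2 V

Stage 2 presents R3+R4 = 111000 Ω as a load on stage 1's tap.
Stage 1's lower leg becomes R2‖(R3+R4) = 462.1 Ω, so V_mid = 23.9 × 462.1/642.1 = 17.20 V.
Stage 2 is itself unloaded: V_out = V_mid × R4/(R3+R4) = 17.20 × 72000/111000 = 11.2 V.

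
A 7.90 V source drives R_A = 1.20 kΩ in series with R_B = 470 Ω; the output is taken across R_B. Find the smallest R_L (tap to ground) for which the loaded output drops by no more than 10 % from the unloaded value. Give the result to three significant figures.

Output resistance R_th = R_A‖R_B = (1200 × 470)/1670 = 337.7 Ω.
The fractional drop is R_th/(R_th + R_L); requiring this ≤ 0.100 gives R_L ≥ R_th(1/0.100 − 1) = 337.7 × 9.000 = 3.04 kΩ.

R_L(min) ≈ 3.04 kΩ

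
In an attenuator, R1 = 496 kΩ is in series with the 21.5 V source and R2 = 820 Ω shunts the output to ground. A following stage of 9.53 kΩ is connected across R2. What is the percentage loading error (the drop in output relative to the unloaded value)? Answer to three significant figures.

7.91 %

The divider's output (Thévenin) resistance is R1‖R2 = 818.6 Ω.
Fractional drop under load = R_th/(R_th + R_L) = 818.6 / (818.6 + 9530) = 0.07911.
So the output falls by 7.91 %.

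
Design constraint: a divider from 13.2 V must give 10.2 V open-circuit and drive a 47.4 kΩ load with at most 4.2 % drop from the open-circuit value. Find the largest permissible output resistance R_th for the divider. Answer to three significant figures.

R_th ≤ 2.08 kΩ

Loading drop = R_th/(R_th + R_L) ≤ 0.0420, so R_th ≤ R_L · ε/(1−ε) = 47.4 kΩ × 0.0420/0.9580 = 2.08 kΩ.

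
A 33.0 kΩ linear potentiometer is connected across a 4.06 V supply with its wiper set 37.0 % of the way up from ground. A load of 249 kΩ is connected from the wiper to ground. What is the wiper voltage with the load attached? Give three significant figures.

V ≈ 1.46 V

The wiper splits the pot into (1−α)R = 20.79 kΩ above and αR = 12.21 kΩ below.
Lower section ‖ load = 11.64 kΩ.
V_wiper = 4.06 × 11.64/(20.79 + 11.64) = 1.46 V.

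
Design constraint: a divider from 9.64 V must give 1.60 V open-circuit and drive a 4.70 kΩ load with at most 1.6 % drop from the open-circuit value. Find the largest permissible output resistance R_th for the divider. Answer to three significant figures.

R_th ≤ 76.4 Ω

Loading drop = R_th/(R_th + R_L) ≤ 0.0160, so R_th ≤ R_L · ε/(1−ε) = 4.70 kΩ × 0.0160/0.9840 = 76.4 Ω.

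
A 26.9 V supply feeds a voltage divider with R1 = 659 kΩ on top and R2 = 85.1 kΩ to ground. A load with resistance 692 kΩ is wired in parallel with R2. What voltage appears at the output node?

V_out ≈ 2.77 V

The load sits in parallel with R2: R2‖R_L = (85.1 × 692) / (85.1 + 692) = 75.78 kΩ.
V_out = 26.9 × 75.78 / (659 + 75.78) = 26.9 × 75.78/734.8 = 2.77 V.
(Unloaded it would have been 3.08 V.)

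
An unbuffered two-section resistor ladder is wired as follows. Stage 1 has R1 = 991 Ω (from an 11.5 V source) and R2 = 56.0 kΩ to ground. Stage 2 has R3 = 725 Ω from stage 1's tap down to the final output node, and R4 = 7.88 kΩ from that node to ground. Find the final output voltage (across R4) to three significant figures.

V_out ≈ 9.30 V

Stage 2 presents R3+R4 = 8605 Ω as a load on stage 1's tap.
Stage 1's lower leg becomes R2‖(R3+R4) = 7459 Ω, so V_mid = 11.5 × 7459/8450 = 10.15 V.
Stage 2 is itself unloaded: V_out = V_mid × R4/(R3+R4) = 10.15 × 7880/8605 = 9.30 V.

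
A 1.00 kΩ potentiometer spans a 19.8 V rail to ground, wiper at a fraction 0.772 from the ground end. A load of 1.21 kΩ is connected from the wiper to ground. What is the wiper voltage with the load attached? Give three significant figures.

The wiper splits the pot into (1−α)R = 228.0 Ω above and αR = 772.0 Ω below.
Lower section ‖ load = 471.3 Ω.
V_wiper = 19.8 × 471.3/(228.0 + 471.3) = 13.3 V.

V ≈ 13.3 V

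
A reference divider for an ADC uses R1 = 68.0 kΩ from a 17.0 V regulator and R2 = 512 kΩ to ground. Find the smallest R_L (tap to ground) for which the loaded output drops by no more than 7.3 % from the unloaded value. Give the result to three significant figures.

R_L(min) ≈ 762 kΩ

Output resistance R_th = R1‖R2 = (68.0 × 512)/580.0 = 60.03 kΩ.
The fractional drop is R_th/(R_th + R_L); requiring this ≤ 0.0730 gives R_L ≥ R_th(1/0.0730 − 1) = 60.03 × 12.70 = 762 kΩ.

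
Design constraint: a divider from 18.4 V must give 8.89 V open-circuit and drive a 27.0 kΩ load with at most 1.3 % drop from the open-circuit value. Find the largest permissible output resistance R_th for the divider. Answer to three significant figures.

Loading drop = R_th/(R_th + R_L) ≤ 0.0130, so R_th ≤ R_L · ε/(1−ε) = 27.0 kΩ × 0.0130/0.9870 = 356 Ω.

R_th ≤ 356 Ω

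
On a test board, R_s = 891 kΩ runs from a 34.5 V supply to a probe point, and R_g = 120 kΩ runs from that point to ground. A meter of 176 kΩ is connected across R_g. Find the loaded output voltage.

V_out ≈ 2.56 V

The load sits in parallel with R_g: R_g‖R_L = (120 × 176) / (120 + 176) = 71.35 kΩ.
V_out = 34.5 × 71.35 / (891 + 71.35) = 34.5 × 71.35/962.4 = 2.56 V.
(Unloaded it would have been 4.09 V.)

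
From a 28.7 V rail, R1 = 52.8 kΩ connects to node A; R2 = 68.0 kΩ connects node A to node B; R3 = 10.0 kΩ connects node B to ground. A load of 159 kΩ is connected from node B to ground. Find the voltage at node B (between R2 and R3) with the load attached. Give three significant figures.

V ≈ 2.07 V

At node B, R3 is in parallel with the load: R3‖R_L = 9.408 kΩ.
Below node A the resistance is R2 + (R3‖R_L) = 77.41 kΩ, so V_A = 28.7 × 77.41/130.2 = 17.06 V.
Then V_B = V_A × (R3‖R_L)/(R2 + R3‖R_L) = 17.06 × 9.408/77.41 = 2.07 V.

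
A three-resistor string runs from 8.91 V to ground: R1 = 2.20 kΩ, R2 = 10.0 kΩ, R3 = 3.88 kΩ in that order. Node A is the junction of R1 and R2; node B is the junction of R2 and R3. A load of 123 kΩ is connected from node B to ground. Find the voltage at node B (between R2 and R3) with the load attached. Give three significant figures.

V ≈ 2.10 V

At node B, R3 is in parallel with the load: R3‖R_L = 3.761 kΩ.
Below node A the resistance is R2 + (R3‖R_L) = 13.76 kΩ, so V_A = 8.91 × 13.76/15.96 = 7.682 V.
Then V_B = V_A × (R3‖R_L)/(R2 + R3‖R_L) = 7.682 × 3.761/13.76 = 2.10 V.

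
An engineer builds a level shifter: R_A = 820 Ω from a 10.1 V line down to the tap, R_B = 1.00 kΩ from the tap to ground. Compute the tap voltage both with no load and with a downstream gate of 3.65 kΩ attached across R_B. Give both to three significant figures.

Unloaded: 5.55 V; loaded: 4.94 V

Open-circuit: V = 10.1 × 1000/(820 + 1000) = 5.55 V.
With the load, R_B becomes R_B‖R_L = 784.9 Ω, so V = 10.1 × 784.9/1605 = 4.94 V.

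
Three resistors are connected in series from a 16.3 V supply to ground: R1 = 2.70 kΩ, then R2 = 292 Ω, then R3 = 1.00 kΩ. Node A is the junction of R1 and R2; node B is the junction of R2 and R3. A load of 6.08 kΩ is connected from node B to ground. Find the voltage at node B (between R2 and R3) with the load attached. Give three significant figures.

At node B, R3 is in parallel with the load: R3‖R_L = 858.8 Ω.
Below node A the resistance is R2 + (R3‖R_L) = 1151 Ω, so V_A = 16.3 × 1151/3851 = 4.871 V.
Then V_B = V_A × (R3‖R_L)/(R2 + R3‖R_L) = 4.871 × 858.8/1151 = 3.64 V.

V ≈ 3.64 V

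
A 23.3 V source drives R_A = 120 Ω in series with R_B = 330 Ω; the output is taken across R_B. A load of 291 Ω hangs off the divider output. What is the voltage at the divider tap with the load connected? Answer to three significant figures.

V_out ≈ 13.1 V

The load sits in parallel with R_B: R_B‖R_L = (330 × 291) / (330 + 291) = 154.6 Ω.
V_out = 23.3 × 154.6 / (120 + 154.6) = 23.3 × 154.6/274.6 = 13.1 V.
(Unloaded it would have been 17.1 V.)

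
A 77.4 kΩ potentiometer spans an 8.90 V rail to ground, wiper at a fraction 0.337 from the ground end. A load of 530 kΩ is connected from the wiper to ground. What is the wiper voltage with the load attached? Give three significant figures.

The wiper splits the pot into (1−α)R = 51.32 kΩ above and αR = 26.08 kΩ below.
Lower section ‖ load = 24.86 kΩ.
V_wiper = 8.90 × 24.86/(51.32 + 24.86) = 2.90 V.

V ≈ 2.90 V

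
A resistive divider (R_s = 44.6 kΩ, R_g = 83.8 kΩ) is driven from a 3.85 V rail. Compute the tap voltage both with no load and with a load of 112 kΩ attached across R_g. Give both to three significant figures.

Unloaded: 2.51 V; loaded: 1.99 V

Open-circuit: V = 3.85 × 83.8/(44.6 + 83.8) = 2.51 V.
With the load, R_g becomes R_g‖R_L = 47.93 kΩ, so V = 3.85 × 47.93/92.53 = 1.99 V.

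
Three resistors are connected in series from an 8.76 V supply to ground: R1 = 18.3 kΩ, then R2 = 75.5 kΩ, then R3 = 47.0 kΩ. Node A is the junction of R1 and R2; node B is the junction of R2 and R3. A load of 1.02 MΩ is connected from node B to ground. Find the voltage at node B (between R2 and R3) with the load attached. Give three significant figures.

V ≈ 2.84 V

At node B, R3 is in parallel with the load: R3‖R_L = 44.93 kΩ.
Below node A the resistance is R2 + (R3‖R_L) = 120.4 kΩ, so V_A = 8.76 × 120.4/138.7 = 7.604 V.
Then V_B = V_A × (R3‖R_L)/(R2 + R3‖R_L) = 7.604 × 44.93/120.4 = 2.84 V.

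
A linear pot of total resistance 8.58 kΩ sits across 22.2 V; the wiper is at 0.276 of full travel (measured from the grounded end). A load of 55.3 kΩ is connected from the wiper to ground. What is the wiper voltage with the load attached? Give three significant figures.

The wiper splits the pot into (1−α)R = 6.212 kΩ above and αR = 2.368 kΩ below.
Lower section ‖ load = 2.271 kΩ.
V_wiper = 22.2 × 2.271/(6.212 + 2.271) = 5.94 V.

V ≈ 5.94 V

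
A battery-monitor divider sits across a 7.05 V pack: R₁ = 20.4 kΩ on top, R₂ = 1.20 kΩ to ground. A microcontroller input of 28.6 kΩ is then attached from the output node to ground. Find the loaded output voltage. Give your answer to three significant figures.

V_out ≈ 0.377 V

The load sits in parallel with R₂: R₂‖R_L = (1.20 × 28.6) / (1.20 + 28.6) = 1.152 kΩ.
V_out = 7.05 × 1.152 / (20.4 + 1.152) = 7.05 × 1.152/21.55 = 0.377 V.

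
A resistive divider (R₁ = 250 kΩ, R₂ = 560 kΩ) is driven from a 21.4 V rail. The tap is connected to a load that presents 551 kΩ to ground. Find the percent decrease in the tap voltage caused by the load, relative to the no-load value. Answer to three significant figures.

23.9 %

The divider's output (Thévenin) resistance is R₁‖R₂ = 172.8 kΩ.
Fractional drop under load = R_th/(R_th + R_L) = 172.8 / (172.8 + 551) = 0.2388.
So the output falls by 23.9 %.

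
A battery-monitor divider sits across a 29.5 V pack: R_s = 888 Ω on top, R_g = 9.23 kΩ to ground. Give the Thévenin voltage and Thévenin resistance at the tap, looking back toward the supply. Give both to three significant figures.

V_th = 26.9 V, R_th = 810 Ω

V_th is the open-circuit tap voltage: 29.5 × 9230/(888 + 9230) = 26.9 V.
With the supply zeroed, R_s and R_g appear in parallel from the tap: R_th = R_s‖R_g = (888 × 9230)/10120 = 810 Ω.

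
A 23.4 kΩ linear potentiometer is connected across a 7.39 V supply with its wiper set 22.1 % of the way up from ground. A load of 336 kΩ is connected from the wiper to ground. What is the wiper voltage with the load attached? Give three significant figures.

V ≈ 1.61 V

The wiper splits the pot into (1−α)R = 18.23 kΩ above and αR = 5.171 kΩ below.
Lower section ‖ load = 5.093 kΩ.
V_wiper = 7.39 × 5.093/(18.23 + 5.093) = 1.61 V.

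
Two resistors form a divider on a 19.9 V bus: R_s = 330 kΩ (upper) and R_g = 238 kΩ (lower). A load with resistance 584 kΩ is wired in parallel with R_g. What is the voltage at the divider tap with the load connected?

The load sits in parallel with R_g: R_g‖R_L = (238 × 584) / (238 + 584) = 169.1 kΩ.
V_out = 19.9 × 169.1 / (330 + 169.1) = 19.9 × 169.1/499.1 = 6.74 V.
(Unloaded it would have been 8.34 V.)

V_out ≈ 6.74 V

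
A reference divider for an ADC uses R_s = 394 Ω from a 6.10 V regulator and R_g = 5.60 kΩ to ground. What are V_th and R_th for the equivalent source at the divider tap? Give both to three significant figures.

V_th is the open-circuit tap voltage: 6.10 × 5600/(394 + 5600) = 5.70 V.
With the supply zeroed, R_s and R_g appear in parallel from the tap: R_th = R_s‖R_g = (394 × 5600)/5994 = 368 Ω.

V_th = 5.70 V, R_th = 368 Ω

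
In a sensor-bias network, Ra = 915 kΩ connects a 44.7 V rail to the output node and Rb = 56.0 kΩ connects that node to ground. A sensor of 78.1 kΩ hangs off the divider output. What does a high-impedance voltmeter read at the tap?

V_out ≈ 1.54 V

The load sits in parallel with Rb: Rb‖R_L = (56.0 × 78.1) / (56.0 + 78.1) = 32.61 kΩ.
V_out = 44.7 × 32.61 / (915 + 32.61) = 44.7 × 32.61/947.6 = 1.54 V.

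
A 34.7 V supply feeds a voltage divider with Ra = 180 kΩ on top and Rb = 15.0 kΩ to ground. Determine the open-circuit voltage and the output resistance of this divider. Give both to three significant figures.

V_th is the open-circuit tap voltage: 34.7 × 15.0/(180 + 15.0) = 2.67 V.
With the supply zeroed, Ra and Rb appear in parallel from the tap: R_th = Ra‖Rb = (180 × 15.0)/195.0 = 13.8 kΩ.

V_th = 2.67 V, R_th = 13.8 kΩ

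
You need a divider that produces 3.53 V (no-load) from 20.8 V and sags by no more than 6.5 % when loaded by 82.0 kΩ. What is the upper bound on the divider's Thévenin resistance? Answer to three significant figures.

R_th ≤ 5.70 kΩ

Loading drop = R_th/(R_th + R_L) ≤ 0.0650, so R_th ≤ R_L · ε/(1−ε) = 82.0 kΩ × 0.0650/0.9350 = 5.70 kΩ.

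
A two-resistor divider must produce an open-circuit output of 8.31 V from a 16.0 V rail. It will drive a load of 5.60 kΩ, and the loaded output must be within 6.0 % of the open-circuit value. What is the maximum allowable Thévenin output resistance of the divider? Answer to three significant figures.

R_th ≤ 357 Ω

Loading drop = R_th/(R_th + R_L) ≤ 0.0600, so R_th ≤ R_L · ε/(1−ε) = 5.60 kΩ × 0.0600/0.9400 = 357 Ω.
(Any R1, R2 with R2/(R1+R2) = 0.519 and R1‖R2 ≤ 357 Ω will meet the spec.)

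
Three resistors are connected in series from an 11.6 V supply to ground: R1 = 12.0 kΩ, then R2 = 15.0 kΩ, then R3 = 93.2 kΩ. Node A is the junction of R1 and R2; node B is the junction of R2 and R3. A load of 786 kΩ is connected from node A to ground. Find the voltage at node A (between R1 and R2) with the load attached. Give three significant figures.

Below node A the series string R2+R3 = 108.2 kΩ sits in parallel with the 786 kΩ load: 95.11 kΩ.
V_A = 11.6 × 95.11/(12.0 + 95.11) = 10.3 V.

V ≈ 10.3 V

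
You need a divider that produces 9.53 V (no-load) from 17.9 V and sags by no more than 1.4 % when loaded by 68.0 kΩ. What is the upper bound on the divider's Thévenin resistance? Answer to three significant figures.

Loading drop = R_th/(R_th + R_L) ≤ 0.0140, so R_th ≤ R_L · ε/(1−ε) = 68.0 kΩ × 0.0140/0.9860 = 966 Ω.

R_th ≤ 966 Ω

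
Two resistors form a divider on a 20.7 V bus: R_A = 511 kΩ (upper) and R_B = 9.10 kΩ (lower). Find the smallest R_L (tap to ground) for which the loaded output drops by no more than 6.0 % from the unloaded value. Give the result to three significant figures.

Output resistance R_th = R_A‖R_B = (511 × 9.10)/520.1 = 8.941 kΩ.
The fractional drop is R_th/(R_th + R_L); requiring this ≤ 0.0600 gives R_L ≥ R_th(1/0.0600 − 1) = 8.941 × 15.67 = 140 kΩ.

R_L(min) ≈ 140 kΩ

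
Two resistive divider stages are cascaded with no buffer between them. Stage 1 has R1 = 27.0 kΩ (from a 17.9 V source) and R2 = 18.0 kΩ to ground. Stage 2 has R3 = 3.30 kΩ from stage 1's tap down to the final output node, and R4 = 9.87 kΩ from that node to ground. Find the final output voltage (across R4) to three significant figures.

Stage 2 presents R3+R4 = 13.17 kΩ as a load on stage 1's tap.
Stage 1's lower leg becomes R2‖(R3+R4) = 7.605 kΩ, so V_mid = 17.9 × 7.605/34.61 = 3.934 V.
Stage 2 is itself unloaded: V_out = V_mid × R4/(R3+R4) = 3.934 × 9.87/13.17 = 2.95 V.

V_out ≈ 2.95 V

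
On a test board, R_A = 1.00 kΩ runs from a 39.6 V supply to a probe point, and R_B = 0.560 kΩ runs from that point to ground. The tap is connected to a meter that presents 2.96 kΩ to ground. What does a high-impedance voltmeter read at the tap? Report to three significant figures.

V_out ≈ 12.7 V

The load sits in parallel with R_B: R_B‖R_L = (560 × 2960) / (560 + 2960) = 470.9 Ω.
V_out = 39.6 × 470.9 / (1000 + 470.9) = 39.6 × 470.9/1471 = 12.7 V.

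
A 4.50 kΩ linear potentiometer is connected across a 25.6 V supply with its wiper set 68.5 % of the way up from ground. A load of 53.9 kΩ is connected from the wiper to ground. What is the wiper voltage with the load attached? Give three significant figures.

V ≈ 17.2 V

The wiper splits the pot into (1−α)R = 1.417 kΩ above and αR = 3.083 kΩ below.
Lower section ‖ load = 2.916 kΩ.
V_wiper = 25.6 × 2.916/(1.417 + 2.916) = 17.2 V.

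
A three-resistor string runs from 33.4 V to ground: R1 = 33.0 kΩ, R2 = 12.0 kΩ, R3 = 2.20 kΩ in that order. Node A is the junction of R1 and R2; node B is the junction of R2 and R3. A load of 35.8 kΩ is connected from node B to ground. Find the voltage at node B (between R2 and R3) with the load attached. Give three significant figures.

V ≈ 1.47 V

At node B, R3 is in parallel with the load: R3‖R_L = 2.073 kΩ.
Below node A the resistance is R2 + (R3‖R_L) = 14.07 kΩ, so V_A = 33.4 × 14.07/47.07 = 9.985 V.
Then V_B = V_A × (R3‖R_L)/(R2 + R3‖R_L) = 9.985 × 2.073/14.07 = 1.47 V.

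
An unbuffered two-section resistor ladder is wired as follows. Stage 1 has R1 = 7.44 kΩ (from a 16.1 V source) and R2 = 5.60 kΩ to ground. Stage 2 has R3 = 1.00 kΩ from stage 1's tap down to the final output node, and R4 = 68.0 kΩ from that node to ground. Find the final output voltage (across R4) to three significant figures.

Stage 2 presents R3+R4 = 69.00 kΩ as a load on stage 1's tap.
Stage 1's lower leg becomes R2‖(R3+R4) = 5.180 kΩ, so V_mid = 16.1 × 5.180/12.62 = 6.608 V.
Stage 2 is itself unloaded: V_out = V_mid × R4/(R3+R4) = 6.608 × 68.0/69.00 = 6.51 V.

V_out ≈ 6.51 V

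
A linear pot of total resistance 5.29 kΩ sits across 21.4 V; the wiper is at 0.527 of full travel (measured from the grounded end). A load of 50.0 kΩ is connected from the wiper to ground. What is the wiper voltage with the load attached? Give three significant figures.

V ≈ 11.0 V

The wiper splits the pot into (1−α)R = 2.502 kΩ above and αR = 2.788 kΩ below.
Lower section ‖ load = 2.641 kΩ.
V_wiper = 21.4 × 2.641/(2.502 + 2.641) = 11.0 V.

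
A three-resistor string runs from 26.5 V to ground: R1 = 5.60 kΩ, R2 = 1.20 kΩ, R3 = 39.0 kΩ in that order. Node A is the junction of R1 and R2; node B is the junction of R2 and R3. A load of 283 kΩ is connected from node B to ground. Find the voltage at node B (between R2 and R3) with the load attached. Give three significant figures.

At node B, R3 is in parallel with the load: R3‖R_L = 34.28 kΩ.
Below node A the resistance is R2 + (R3‖R_L) = 35.48 kΩ, so V_A = 26.5 × 35.48/41.08 = 22.89 V.
Then V_B = V_A × (R3‖R_L)/(R2 + R3‖R_L) = 22.89 × 34.28/35.48 = 22.1 V.

V ≈ 22.1 V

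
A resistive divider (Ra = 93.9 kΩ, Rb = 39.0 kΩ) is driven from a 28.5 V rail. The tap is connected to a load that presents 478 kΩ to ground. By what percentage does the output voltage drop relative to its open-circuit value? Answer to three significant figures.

The divider's output (Thévenin) resistance is Ra‖Rb = 27.56 kΩ.
Fractional drop under load = R_th/(R_th + R_L) = 27.56 / (27.56 + 478) = 0.05451.
So the output falls by 5.45 %.

5.45 %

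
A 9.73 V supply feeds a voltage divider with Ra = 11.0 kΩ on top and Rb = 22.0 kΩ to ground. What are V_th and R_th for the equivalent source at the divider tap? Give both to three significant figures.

V_th = 6.49 V, R_th = 7.33 kΩ

V_th is the open-circuit tap voltage: 9.73 × 22.0/(11.0 + 22.0) = 6.49 V.
With the supply zeroed, Ra and Rb appear in parallel from the tap: R_th = Ra‖Rb = (11.0 × 22.0)/33.00 = 7.33 kΩ.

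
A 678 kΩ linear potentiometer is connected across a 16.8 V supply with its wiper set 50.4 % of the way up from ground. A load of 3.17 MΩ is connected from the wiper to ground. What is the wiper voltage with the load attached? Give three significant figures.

The wiper splits the pot into (1−α)R = 336.3 kΩ above and αR = 341.7 kΩ below.
Lower section ‖ load = 308.5 kΩ.
V_wiper = 16.8 × 308.5/(336.3 + 308.5) = 8.04 V.

V ≈ 8.04 V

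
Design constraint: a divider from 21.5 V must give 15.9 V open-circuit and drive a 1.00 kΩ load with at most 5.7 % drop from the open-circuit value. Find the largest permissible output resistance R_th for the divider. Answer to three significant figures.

Loading drop = R_th/(R_th + R_L) ≤ 0.0570, so R_th ≤ R_L · ε/(1−ε) = 1.00 kΩ × 0.0570/0.9430 = 60.4 Ω.

R_th ≤ 60.4 Ω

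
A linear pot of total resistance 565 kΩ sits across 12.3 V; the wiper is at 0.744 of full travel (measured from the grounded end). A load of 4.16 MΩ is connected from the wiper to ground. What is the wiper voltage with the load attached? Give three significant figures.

V ≈ 8.92 V

The wiper splits the pot into (1−α)R = 144.6 kΩ above and αR = 420.4 kΩ below.
Lower section ‖ load = 381.8 kΩ.
V_wiper = 12.3 × 381.8/(144.6 + 381.8) = 8.92 V.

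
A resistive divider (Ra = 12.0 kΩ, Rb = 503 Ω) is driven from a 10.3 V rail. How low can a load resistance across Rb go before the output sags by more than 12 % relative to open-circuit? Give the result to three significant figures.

Output resistance R_th = Ra‖Rb = (12000 × 503)/12500 = 482.8 Ω.
The fractional drop is R_th/(R_th + R_L); requiring this ≤ 0.120 gives R_L ≥ R_th(1/0.120 − 1) = 482.8 × 7.333 = 3.54 kΩ.

R_L(min) ≈ 3.54 kΩ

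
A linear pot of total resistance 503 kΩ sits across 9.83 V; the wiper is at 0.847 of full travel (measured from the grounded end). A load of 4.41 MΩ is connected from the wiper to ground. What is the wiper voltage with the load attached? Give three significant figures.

The wiper splits the pot into (1−α)R = 76.96 kΩ above and αR = 426.0 kΩ below.
Lower section ‖ load = 388.5 kΩ.
V_wiper = 9.83 × 388.5/(76.96 + 388.5) = 8.20 V.

V ≈ 8.20 V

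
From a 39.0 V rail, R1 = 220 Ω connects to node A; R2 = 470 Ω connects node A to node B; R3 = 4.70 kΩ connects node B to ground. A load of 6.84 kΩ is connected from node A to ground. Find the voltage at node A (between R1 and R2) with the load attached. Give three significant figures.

Below node A the series string R2+R3 = 5170 Ω sits in parallel with the 6840 Ω load: 2944 Ω.
V_A = 39.0 × 2944/(220 + 2944) = 36.3 V.

V ≈ 36.3 V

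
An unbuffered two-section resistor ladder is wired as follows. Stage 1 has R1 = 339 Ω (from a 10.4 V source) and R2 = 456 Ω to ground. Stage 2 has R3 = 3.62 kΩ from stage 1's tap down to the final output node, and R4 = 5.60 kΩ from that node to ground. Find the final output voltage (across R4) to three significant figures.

Stage 2 presents R3+R4 = 9220 Ω as a load on stage 1's tap.
Stage 1's lower leg becomes R2‖(R3+R4) = 434.5 Ω, so V_mid = 10.4 × 434.5/773.5 = 5.842 V.
Stage 2 is itself unloaded: V_out = V_mid × R4/(R3+R4) = 5.842 × 5600/9220 = 3.55 V.

V_out ≈ 3.55 V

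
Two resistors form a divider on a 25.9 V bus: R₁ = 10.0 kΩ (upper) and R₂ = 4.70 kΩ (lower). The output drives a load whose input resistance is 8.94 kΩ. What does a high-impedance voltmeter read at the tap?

V_out ≈ 6.10 V

The load sits in parallel with R₂: R₂‖R_L = (4.70 × 8.94) / (4.70 + 8.94) = 3.080 kΩ.
V_out = 25.9 × 3.080 / (10.0 + 3.080) = 25.9 × 3.080/13.08 = 6.10 V.
(Unloaded it would have been 8.28 V.)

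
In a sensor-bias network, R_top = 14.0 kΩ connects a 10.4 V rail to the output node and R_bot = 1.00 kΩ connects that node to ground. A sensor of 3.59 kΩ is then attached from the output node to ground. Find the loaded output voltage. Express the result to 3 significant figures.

The load sits in parallel with R_bot: R_bot‖R_L = (1.00 × 3.59) / (1.00 + 3.59) = 0.7821 kΩ.
V_out = 10.4 × 0.7821 / (14.0 + 0.7821) = 10.4 × 0.7821/14.78 = 0.550 V.

V_out ≈ 0.550 V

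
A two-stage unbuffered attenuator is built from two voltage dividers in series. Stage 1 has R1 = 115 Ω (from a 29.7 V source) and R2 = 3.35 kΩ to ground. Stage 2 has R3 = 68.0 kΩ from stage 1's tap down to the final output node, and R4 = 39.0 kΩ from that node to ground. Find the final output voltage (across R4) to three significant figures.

Stage 2 presents R3+R4 = 107000 Ω as a load on stage 1's tap.
Stage 1's lower leg becomes R2‖(R3+R4) = 3248 Ω, so V_mid = 29.7 × 3248/3363 = 28.68 V.
Stage 2 is itself unloaded: V_out = V_mid × R4/(R3+R4) = 28.68 × 39000/107000 = 10.5 V.

V_out ≈ 10.5 V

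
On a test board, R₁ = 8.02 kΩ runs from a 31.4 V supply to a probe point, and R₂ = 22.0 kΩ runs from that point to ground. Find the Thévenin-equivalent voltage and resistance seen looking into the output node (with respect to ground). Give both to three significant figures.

V_th is the open-circuit tap voltage: 31.4 × 22.0/(8.02 + 22.0) = 23.0 V.
With the supply zeroed, R₁ and R₂ appear in parallel from the tap: R_th = R₁‖R₂ = (8.02 × 22.0)/30.02 = 5.88 kΩ.

V_th = 23.0 V, R_th = 5.88 kΩ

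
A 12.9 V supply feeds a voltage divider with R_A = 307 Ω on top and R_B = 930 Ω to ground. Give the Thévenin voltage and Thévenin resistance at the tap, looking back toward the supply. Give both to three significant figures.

V_th = 9.70 V, R_th = 231 Ω

V_th is the open-circuit tap voltage: 12.9 × 930/(307 + 930) = 9.70 V.
With the supply zeroed, R_A and R_B appear in parallel from the tap: R_th = R_A‖R_B = (307 × 930)/1237 = 231 Ω.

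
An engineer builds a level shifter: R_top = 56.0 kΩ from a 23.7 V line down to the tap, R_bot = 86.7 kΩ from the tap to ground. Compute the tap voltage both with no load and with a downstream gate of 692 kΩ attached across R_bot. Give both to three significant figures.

Unloaded: 14.4 V; loaded: 13.7 V

Open-circuit: V = 23.7 × 86.7/(56.0 + 86.7) = 14.4 V.
With the load, R_bot becomes R_bot‖R_L = 77.05 kΩ, so V = 23.7 × 77.05/133.0 = 13.7 V.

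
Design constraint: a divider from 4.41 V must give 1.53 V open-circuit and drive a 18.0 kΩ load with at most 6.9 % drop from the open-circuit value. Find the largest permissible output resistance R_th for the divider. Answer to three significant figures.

Loading drop = R_th/(R_th + R_L) ≤ 0.0690, so R_th ≤ R_L · ε/(1−ε) = 18.0 kΩ × 0.0690/0.9310 = 1.33 kΩ.
(Any R1, R2 with R2/(R1+R2) = 0.347 and R1‖R2 ≤ 1.33 kΩ will meet the spec.)

R_th ≤ 1.33 kΩ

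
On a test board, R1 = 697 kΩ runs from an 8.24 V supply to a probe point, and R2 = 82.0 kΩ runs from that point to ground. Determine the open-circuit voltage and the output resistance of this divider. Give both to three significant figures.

V_th is the open-circuit tap voltage: 8.24 × 82.0/(697 + 82.0) = 0.867 V.
With the supply zeroed, R1 and R2 appear in parallel from the tap: R_th = R1‖R2 = (697 × 82.0)/779.0 = 73.4 kΩ.

V_th = 0.867 V, R_th = 73.4 kΩ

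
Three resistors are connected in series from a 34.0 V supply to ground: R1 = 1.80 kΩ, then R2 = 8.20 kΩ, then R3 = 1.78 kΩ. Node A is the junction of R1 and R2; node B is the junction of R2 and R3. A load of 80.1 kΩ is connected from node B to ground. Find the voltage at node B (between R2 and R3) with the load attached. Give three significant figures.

At node B, R3 is in parallel with the load: R3‖R_L = 1.741 kΩ.
Below node A the resistance is R2 + (R3‖R_L) = 9.941 kΩ, so V_A = 34.0 × 9.941/11.74 = 28.79 V.
Then V_B = V_A × (R3‖R_L)/(R2 + R3‖R_L) = 28.79 × 1.741/9.941 = 5.04 V.

V ≈ 5.04 V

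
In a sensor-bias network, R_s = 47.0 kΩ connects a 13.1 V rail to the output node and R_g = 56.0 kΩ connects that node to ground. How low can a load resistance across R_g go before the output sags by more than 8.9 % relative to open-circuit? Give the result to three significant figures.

R_L(min) ≈ 262 kΩ

Output resistance R_th = R_s‖R_g = (47.0 × 56.0)/103.0 = 25.55 kΩ.
The fractional drop is R_th/(R_th + R_L); requiring this ≤ 0.0890 gives R_L ≥ R_th(1/0.0890 − 1) = 25.55 × 10.24 = 262 kΩ.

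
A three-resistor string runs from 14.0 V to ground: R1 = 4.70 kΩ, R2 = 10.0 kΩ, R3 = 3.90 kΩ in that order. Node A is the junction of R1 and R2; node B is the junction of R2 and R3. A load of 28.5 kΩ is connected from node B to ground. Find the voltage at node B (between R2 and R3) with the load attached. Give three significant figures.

V ≈ 2.65 V

At node B, R3 is in parallel with the load: R3‖R_L = 3.431 kΩ.
Below node A the resistance is R2 + (R3‖R_L) = 13.43 kΩ, so V_A = 14.0 × 13.43/18.13 = 10.37 V.
Then V_B = V_A × (R3‖R_L)/(R2 + R3‖R_L) = 10.37 × 3.431/13.43 = 2.65 V.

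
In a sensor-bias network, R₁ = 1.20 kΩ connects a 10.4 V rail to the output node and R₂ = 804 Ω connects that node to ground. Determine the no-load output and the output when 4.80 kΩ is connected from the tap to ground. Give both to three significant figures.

Unloaded: 4.17 V; loaded: 3.79 V

Open-circuit: V = 10.4 × 804/(1200 + 804) = 4.17 V.
With the load, R₂ becomes R₂‖R_L = 688.7 Ω, so V = 10.4 × 688.7/1889 = 3.79 V.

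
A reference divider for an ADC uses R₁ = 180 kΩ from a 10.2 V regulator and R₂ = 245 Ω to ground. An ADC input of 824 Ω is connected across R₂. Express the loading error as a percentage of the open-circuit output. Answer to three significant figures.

22.9 %

The divider's output (Thévenin) resistance is R₁‖R₂ = 244.7 Ω.
Fractional drop under load = R_th/(R_th + R_L) = 244.7 / (244.7 + 824) = 0.2289.
So the output falls by 22.9 %.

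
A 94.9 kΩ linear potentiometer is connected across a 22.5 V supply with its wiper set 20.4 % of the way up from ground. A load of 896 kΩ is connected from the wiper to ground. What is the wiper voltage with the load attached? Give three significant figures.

The wiper splits the pot into (1−α)R = 75.54 kΩ above and αR = 19.36 kΩ below.
Lower section ‖ load = 18.95 kΩ.
V_wiper = 22.5 × 18.95/(75.54 + 18.95) = 4.51 V.

V ≈ 4.51 V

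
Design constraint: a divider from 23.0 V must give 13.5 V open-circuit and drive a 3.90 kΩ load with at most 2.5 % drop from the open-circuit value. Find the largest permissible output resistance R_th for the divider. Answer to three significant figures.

Loading drop = R_th/(R_th + R_L) ≤ 0.0250, so R_th ≤ R_L · ε/(1−ε) = 3.90 kΩ × 0.0250/0.9750 = 100 Ω.

R_th ≤ 100 Ω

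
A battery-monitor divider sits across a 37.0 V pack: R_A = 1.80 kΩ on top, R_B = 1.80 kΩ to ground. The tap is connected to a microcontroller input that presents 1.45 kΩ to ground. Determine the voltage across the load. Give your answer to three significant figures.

V_out ≈ 11.4 V

The load sits in parallel with R_B: R_B‖R_L = (1.80 × 1.45) / (1.80 + 1.45) = 0.8031 kΩ.
V_out = 37.0 × 0.8031 / (1.80 + 0.8031) = 37.0 × 0.8031/2.603 = 11.4 V.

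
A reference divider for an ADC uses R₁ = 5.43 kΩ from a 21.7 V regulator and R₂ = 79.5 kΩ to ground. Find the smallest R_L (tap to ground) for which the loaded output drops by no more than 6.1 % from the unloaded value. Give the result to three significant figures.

R_L(min) ≈ 78.2 kΩ

Output resistance R_th = R₁‖R₂ = (5.43 × 79.5)/84.93 = 5.083 kΩ.
The fractional drop is R_th/(R_th + R_L); requiring this ≤ 0.0610 gives R_L ≥ R_th(1/0.0610 − 1) = 5.083 × 15.39 = 78.2 kΩ.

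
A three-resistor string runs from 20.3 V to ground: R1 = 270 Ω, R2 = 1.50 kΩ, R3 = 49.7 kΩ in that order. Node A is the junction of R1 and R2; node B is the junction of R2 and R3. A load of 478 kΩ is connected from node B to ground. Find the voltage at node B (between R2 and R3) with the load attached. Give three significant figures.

V ≈ 19.5 V

At node B, R3 is in parallel with the load: R3‖R_L = 45020 Ω.
Below node A the resistance is R2 + (R3‖R_L) = 46520 Ω, so V_A = 20.3 × 46520/46790 = 20.18 V.
Then V_B = V_A × (R3‖R_L)/(R2 + R3‖R_L) = 20.18 × 45020/46520 = 19.5 V.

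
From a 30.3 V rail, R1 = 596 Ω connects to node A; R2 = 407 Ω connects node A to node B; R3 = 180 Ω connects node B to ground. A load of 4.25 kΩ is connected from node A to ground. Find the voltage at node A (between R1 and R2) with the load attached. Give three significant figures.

Below node A the series string R2+R3 = 587.0 Ω sits in parallel with the 4250 Ω load: 515.8 Ω.
V_A = 30.3 × 515.8/(596 + 515.8) = 14.1 V.

V ≈ 14.1 V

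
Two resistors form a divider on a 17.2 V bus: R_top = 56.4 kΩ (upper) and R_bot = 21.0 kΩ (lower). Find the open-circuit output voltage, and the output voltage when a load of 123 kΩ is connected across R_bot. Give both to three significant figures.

Open-circuit: V = 17.2 × 21.0/(56.4 + 21.0) = 4.67 V.
With the load, R_bot becomes R_bot‖R_L = 17.94 kΩ, so V = 17.2 × 17.94/74.34 = 4.15 V.

Unloaded: 4.67 V; loaded: 4.15 V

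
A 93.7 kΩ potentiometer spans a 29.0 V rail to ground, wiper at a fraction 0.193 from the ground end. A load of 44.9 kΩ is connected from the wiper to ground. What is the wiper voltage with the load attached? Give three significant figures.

The wiper splits the pot into (1−α)R = 75.62 kΩ above and αR = 18.08 kΩ below.
Lower section ‖ load = 12.89 kΩ.
V_wiper = 29.0 × 12.89/(75.62 + 12.89) = 4.22 V.

V ≈ 4.22 V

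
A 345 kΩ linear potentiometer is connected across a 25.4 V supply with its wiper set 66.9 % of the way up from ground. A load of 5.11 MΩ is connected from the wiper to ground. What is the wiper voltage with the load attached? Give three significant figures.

V ≈ 16.7 V

The wiper splits the pot into (1−α)R = 114.2 kΩ above and αR = 230.8 kΩ below.
Lower section ‖ load = 220.8 kΩ.
V_wiper = 25.4 × 220.8/(114.2 + 220.8) = 16.7 V.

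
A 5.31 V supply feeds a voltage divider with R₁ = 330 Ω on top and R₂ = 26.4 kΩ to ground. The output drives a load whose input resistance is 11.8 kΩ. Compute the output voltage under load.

V_out ≈ 5.10 V

The load sits in parallel with R₂: R₂‖R_L = (26400 × 11800) / (26400 + 11800) = 8155 Ω.
V_out = 5.31 × 8155 / (330 + 8155) = 5.31 × 8155/8485 = 5.10 V.
(Unloaded it would have been 5.24 V.)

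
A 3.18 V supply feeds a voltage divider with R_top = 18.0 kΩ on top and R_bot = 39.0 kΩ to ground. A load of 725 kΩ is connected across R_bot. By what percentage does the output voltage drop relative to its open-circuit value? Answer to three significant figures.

The divider's output (Thévenin) resistance is R_top‖R_bot = 12.32 kΩ.
Fractional drop under load = R_th/(R_th + R_L) = 12.32 / (12.32 + 725) = 0.01670.
So the output falls by 1.67 %.

1.67 %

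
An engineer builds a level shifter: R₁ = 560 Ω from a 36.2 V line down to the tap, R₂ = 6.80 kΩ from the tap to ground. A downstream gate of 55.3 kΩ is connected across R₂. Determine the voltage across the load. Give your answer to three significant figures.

V_out ≈ 33.1 V

The load sits in parallel with R₂: R₂‖R_L = (6800 × 55300) / (6800 + 55300) = 6055 Ω.
V_out = 36.2 × 6055 / (560 + 6055) = 36.2 × 6055/6615 = 33.1 V.
(Unloaded it would have been 33.4 V.)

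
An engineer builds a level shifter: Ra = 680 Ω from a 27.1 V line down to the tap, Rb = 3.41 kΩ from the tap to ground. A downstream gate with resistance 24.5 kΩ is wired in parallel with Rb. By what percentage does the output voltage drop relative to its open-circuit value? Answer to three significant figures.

The divider's output (Thévenin) resistance is Ra‖Rb = 566.9 Ω.
Fractional drop under load = R_th/(R_th + R_L) = 566.9 / (566.9 + 24500) = 0.02262.
So the output falls by 2.26 %.

2.26 %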